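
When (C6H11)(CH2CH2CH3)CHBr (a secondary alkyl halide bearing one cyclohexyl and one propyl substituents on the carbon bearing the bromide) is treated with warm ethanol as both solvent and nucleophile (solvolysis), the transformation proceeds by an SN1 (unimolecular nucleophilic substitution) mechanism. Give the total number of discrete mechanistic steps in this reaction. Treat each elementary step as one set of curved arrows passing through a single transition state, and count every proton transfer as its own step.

4

Step 1: Ionisation: the C–Br σ-bond cleaves heterolytically; both bonding electrons depart with Br⁻, leaving a secondary carbocation at the α-carbon.
Step 2: A 1,2-hydride shift from the adjacent cyclohexyl carbon moves the positive charge from the secondary centre to an adjacent carbon, generating a more stable tertiary carbocation.
Step 3: Nucleophilic capture: the oxygen of CH3CH2OH bonds to the cationic carbon, producing an oxonium-ion intermediate.
Step 4: Deprotonation of the oxonium oxygen by solvent ethanol yields the neutral ether.
Total: 4 elementary steps.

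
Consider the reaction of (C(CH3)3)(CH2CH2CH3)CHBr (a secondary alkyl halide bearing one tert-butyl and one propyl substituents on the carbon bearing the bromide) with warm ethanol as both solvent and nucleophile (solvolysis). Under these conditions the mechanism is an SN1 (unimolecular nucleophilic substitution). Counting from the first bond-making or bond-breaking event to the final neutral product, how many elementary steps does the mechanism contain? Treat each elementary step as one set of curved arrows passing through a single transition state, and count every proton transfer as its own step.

4

Step 1: The C–Br bond breaks with both electrons going to the bromide; Br⁻ leaves and a secondary carbocation remains.
Step 2: A 1,2-methyl shift from the adjacent tert-butyl carbon moves the positive charge from the secondary centre to an adjacent carbon, generating a more stable tertiary carbocation.
Step 3: A lone pair on the oxygen of CH3CH2OH attacks the carbocation, forming a new C–O σ-bond and an oxonium ion.
Step 4: A second solvent molecule removes the proton on oxygen, giving the neutral ether product.
Total: 4 elementary steps.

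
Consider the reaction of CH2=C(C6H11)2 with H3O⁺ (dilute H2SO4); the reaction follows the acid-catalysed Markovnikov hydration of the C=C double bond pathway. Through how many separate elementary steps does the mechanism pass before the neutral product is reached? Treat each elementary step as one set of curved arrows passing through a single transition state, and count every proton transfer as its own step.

Step 1: The π electrons of the C=C bond attack a proton of H3O⁺; Markovnikov addition places the new C–H on the less-substituted alkene carbon, so the positive charge ends up on the more-substituted carbon — a tertiary carbocation. H2O is released.
(No 1,2-shift: no single shift to an adjacent carbon would give a more stable cation.)
Step 2: A lone pair on the oxygen of H2O attacks the carbocation, forming a C–O bond and an oxonium ion (a protonated alcohol).
Step 3: Deprotonation of the oxonium ion by a water molecule delivers the neutral alcohol and regenerates the acid catalyst.
Total: 3 elementary steps.

3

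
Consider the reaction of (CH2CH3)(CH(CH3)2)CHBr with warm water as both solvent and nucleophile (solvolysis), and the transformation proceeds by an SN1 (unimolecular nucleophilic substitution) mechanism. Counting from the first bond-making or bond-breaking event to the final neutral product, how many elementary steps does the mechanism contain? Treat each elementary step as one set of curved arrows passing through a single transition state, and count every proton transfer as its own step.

4

Step 1: Unassisted departure of Br⁻ (taking the C–Br bonding pair) generates a secondary carbocation.
Step 2: Carbocation rearrangement: a 1,2-hydride shift from the adjacent isopropyl carbon converts the initially-formed secondary cation into the more stable tertiary cation.
Step 3: Nucleophilic capture: the oxygen of H2O bonds to the cationic carbon, producing an oxonium-ion intermediate.
Step 4: Proton transfer from the O–H of the oxonium ion to a solvent molecule delivers the neutral alcohol.
Total: 4 elementary steps.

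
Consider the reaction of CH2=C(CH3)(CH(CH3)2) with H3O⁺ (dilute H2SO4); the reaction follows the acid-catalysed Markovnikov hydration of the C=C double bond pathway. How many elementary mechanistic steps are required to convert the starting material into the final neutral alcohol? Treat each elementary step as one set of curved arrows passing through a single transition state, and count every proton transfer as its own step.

3

Step 1: The π electrons of the C=C bond attack a proton of H3O⁺; Markovnikov addition places the new C–H on the less-substituted alkene carbon, so the positive charge ends up on the more-substituted carbon — a tertiary carbocation. H2O is released.
(No 1,2-shift: no single shift to an adjacent carbon would give a more stable cation.)
Step 2: Water acts as the nucleophile: an oxygen lone pair bonds to the cationic carbon, giving an oxonium-ion intermediate.
Step 3: Proton transfer from the O–H of the oxonium ion to H2O completes the catalytic cycle and yields the alcohol.
Total: 3 elementary steps.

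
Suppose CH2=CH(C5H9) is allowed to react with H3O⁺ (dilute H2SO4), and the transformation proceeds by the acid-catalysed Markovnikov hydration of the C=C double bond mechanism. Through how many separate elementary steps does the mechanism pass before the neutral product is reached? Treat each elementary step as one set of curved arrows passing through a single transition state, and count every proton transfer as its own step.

Step 1: Protonation of the alkene by H3O⁺: the π bond acts as the nucleophile and picks up H⁺, giving the more stable (Markovnikov) secondary carbocation. H2O is released.
Step 2: A 1,2-hydride shift from the adjacent cyclopentyl carbon moves the positive charge from the secondary centre to an adjacent carbon, generating a more stable tertiary carbocation.
Step 3: Nucleophilic capture of the cation by H2O produces the protonated alcohol (an oxonium ion).
Step 4: Proton transfer from the O–H of the oxonium ion to H2O completes the catalytic cycle and yields the alcohol.
Total: 4 elementary steps.

4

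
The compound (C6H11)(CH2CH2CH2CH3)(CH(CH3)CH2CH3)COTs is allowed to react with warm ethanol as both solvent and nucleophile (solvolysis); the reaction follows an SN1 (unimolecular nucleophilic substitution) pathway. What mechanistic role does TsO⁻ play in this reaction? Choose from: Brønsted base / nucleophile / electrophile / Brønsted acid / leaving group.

Step 1: Rate-determining heterolysis of the C–O bond gives TsO⁻ and a tertiary carbocation.
TsO⁻ departs with both electrons of the breaking σ-bond — that is the definition of a leaving group.

leaving group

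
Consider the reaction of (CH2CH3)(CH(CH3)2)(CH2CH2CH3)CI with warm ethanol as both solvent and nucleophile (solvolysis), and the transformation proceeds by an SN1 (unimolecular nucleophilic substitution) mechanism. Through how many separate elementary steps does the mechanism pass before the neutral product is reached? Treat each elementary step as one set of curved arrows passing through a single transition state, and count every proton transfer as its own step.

3

Step 1: Rate-determining heterolysis of the C–I bond gives I⁻ and a tertiary carbocation.
(No 1,2-shift: no single shift to an adjacent carbon would give a more stable cation.)
Step 2: A lone pair on the oxygen of CH3CH2OH attacks the carbocation, forming a new C–O σ-bond and an oxonium ion.
Step 3: Deprotonation of the oxonium oxygen by solvent ethanol yields the neutral ether.
Total: 3 elementary steps.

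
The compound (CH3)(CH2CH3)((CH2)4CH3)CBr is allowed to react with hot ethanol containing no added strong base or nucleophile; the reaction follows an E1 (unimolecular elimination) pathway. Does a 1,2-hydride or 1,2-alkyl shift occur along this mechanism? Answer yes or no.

no

The first-formed carbocation is tertiary.
No single 1,2-shift to an adjacent carbon would produce a more-substituted cation than the one already present, so no rearrangement occurs.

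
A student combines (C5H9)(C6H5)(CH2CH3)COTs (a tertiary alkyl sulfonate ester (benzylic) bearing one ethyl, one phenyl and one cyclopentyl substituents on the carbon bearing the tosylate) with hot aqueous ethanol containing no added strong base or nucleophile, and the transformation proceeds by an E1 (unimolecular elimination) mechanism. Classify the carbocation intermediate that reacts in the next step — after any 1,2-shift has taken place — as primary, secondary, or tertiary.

Step 1: The C–O bond breaks with both electrons going to the tosylate; TsO⁻ leaves and a tertiary carbocation remains.
No single 1,2-shift to an adjacent carbon would give a more-substituted cation, so no rearrangement occurs.

tertiary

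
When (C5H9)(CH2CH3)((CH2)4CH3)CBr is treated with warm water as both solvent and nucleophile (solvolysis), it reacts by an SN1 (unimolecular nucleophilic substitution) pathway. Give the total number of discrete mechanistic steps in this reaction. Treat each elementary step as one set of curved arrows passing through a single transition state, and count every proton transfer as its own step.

3

Step 1: Unassisted departure of Br⁻ (taking the C–Br bonding pair) generates a tertiary carbocation.
(No 1,2-shift: no single shift to an adjacent carbon would give a more stable cation.)
Step 2: A lone pair on the oxygen of H2O attacks the carbocation, forming a new C–O σ-bond and an oxonium ion.
Step 3: Deprotonation of the oxonium oxygen by solvent water yields the neutral alcohol.
Total: 3 elementary steps.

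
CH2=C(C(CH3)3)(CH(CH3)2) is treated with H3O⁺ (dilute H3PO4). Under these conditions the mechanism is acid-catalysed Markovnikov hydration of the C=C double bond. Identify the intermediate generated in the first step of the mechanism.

Step 1: Protonation of the alkene by H3O⁺: the π bond acts as the nucleophile and picks up H⁺, giving the more stable (Markovnikov) tertiary carbocation. H2O is released.
After step 1 the species present is a tertiary carbocation.

tertiary carbocation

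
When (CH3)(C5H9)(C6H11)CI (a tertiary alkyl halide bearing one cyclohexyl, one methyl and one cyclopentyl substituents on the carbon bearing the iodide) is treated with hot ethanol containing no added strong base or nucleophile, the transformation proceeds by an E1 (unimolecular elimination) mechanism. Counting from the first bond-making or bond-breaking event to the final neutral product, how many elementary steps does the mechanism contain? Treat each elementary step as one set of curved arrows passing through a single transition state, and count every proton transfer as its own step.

2

Step 1: Rate-determining heterolysis of the C–I bond gives I⁻ and a tertiary carbocation.
(No 1,2-shift: no single shift to an adjacent carbon would give a more stable cation.)
Step 2: Loss of a β-proton to an ethanol molecule of the solvent: the C–H bonding pair collapses toward the cationic carbon to form the C=C π bond, yielding the alkene.
Total: 2 elementary steps.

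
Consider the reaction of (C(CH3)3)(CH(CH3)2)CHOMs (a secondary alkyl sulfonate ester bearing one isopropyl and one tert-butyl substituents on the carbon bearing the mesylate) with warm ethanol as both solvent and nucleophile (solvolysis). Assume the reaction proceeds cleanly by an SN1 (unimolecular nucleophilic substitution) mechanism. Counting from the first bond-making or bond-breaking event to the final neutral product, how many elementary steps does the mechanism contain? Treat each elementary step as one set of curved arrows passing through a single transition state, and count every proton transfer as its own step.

4

Step 1: The C–O bond breaks with both electrons going to the mesylate; MsO⁻ leaves and a secondary carbocation remains.
Step 2: A 1,2-hydride shift from the adjacent isopropyl carbon moves the positive charge from the secondary centre to an adjacent carbon, generating a more stable tertiary carbocation.
Step 3: CH3CH2OH donates an oxygen lone pair into the empty p orbital of the cation, giving a protonated ether (an oxonium ion).
Step 4: A second solvent molecule removes the proton on oxygen, giving the neutral ether product.
Total: 4 elementary steps.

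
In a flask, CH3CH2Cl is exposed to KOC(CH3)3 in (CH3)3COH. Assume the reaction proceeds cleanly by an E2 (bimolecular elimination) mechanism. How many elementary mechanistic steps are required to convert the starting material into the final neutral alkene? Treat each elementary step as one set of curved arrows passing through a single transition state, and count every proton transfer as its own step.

Step 1: The strong base (CH3)3CO⁻ removes a β-hydrogen; in the same concerted event the electrons of the breaking C–H bond form the new π(C=C) bond and the C–Cl σ-bond breaks, expelling Cl⁻. Anti-periplanar geometry; one transition state.
Total: 1 elementary step.

1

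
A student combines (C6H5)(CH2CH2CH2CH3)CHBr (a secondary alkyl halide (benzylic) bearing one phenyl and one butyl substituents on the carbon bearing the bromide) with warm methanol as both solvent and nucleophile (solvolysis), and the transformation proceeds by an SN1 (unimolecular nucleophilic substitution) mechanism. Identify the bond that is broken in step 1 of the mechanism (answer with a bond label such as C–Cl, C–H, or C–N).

C–Br

Step 1: Rate-determining heterolysis of the C–Br bond gives Br⁻ and a secondary carbocation.
The bond broken in this step is the C–Br bond.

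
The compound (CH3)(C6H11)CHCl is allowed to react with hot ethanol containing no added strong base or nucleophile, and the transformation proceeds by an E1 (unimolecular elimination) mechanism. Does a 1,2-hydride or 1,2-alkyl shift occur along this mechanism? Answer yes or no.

The first-formed carbocation is secondary.
The adjacent cyclohexyl carbon already bears 2 other carbon substituents and has a hydrogen to migrate; after a 1,2-hydride shift from that carbon the positive charge sits on a tertiary centre.
Tertiary is more stable than secondary, so the shift occurs.

yes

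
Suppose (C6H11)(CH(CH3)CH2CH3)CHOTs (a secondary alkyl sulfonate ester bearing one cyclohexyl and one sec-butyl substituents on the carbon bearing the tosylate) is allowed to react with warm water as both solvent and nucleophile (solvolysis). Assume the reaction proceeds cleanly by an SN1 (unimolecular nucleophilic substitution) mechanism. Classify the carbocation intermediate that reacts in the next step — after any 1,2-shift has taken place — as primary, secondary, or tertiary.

tertiary

Step 1: Ionisation: the C–O σ-bond cleaves heterolytically; both bonding electrons depart with TsO⁻, leaving a secondary carbocation at the α-carbon.
Step 2: Carbocation rearrangement: a 1,2-hydride shift from the adjacent cyclohexyl carbon converts the initially-formed secondary cation into the more stable tertiary cation.
The cation rearranges from secondary to tertiary via a 1,2-hydride shift from the adjacent cyclohexyl carbon; the tertiary cation is what reacts next.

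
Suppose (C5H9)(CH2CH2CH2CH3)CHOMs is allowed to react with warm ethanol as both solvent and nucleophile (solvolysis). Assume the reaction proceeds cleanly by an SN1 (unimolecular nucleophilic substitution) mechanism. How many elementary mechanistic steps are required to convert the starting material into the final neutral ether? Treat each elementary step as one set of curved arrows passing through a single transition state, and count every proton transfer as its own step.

4

Step 1: Ionisation: the C–O σ-bond cleaves heterolytically; both bonding electrons depart with MsO⁻, leaving a secondary carbocation at the α-carbon.
Step 2: A hydride (H with its bonding pair) migrates from the adjacent cyclopentyl carbon to the cationic centre — a 1,2-hydride shift — upgrading the secondary cation to a tertiary one.
Step 3: Nucleophilic capture: the oxygen of CH3CH2OH bonds to the cationic carbon, producing an oxonium-ion intermediate.
Step 4: Deprotonation of the oxonium oxygen by solvent ethanol yields the neutral ether.
Total: 4 elementary steps.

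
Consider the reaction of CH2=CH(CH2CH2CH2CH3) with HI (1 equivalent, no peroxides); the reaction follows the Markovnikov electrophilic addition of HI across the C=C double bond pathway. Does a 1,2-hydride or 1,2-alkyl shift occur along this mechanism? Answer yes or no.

The first-formed carbocation is secondary.
No single 1,2-shift to an adjacent carbon would produce a more-substituted cation than the one already present, so no rearrangement occurs.

no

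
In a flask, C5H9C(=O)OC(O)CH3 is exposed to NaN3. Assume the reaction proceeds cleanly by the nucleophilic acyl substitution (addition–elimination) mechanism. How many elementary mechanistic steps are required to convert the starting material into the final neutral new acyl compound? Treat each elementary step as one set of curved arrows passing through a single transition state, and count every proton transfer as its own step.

2

Step 1: Nucleophilic addition of N3⁻ to the acyl carbon breaks the π(C=O) bond and yields a tetrahedral, anionic intermediate.
Step 2: An oxygen lone pair re-forms the C=O π bond as the C–O σ-bond breaks; CH3CO2⁻ is expelled.
Total: 2 elementary steps.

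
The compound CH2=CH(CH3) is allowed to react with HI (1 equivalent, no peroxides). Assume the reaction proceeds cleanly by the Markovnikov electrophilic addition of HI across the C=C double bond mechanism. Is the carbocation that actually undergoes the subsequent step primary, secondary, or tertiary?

secondary

Step 1: Protonation of the alkene by HI: the π bond acts as the nucleophile and picks up H⁺, giving the more stable (Markovnikov) secondary carbocation. The H–I bond breaks heterolytically, releasing I⁻.
No single 1,2-shift to an adjacent carbon would give a more-substituted cation, so no rearrangement occurs.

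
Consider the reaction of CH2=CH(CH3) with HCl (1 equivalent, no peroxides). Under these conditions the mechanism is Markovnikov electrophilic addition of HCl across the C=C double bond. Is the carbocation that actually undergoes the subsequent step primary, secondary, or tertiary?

secondary

Step 1: The π electrons of the C=C bond attack a proton of HCl; Markovnikov addition places the new C–H on the less-substituted alkene carbon, so the positive charge ends up on the more-substituted carbon — a secondary carbocation. The H–Cl bond breaks heterolytically, releasing Cl⁻.
No single 1,2-shift to an adjacent carbon would give a more-substituted cation, so no rearrangement occurs.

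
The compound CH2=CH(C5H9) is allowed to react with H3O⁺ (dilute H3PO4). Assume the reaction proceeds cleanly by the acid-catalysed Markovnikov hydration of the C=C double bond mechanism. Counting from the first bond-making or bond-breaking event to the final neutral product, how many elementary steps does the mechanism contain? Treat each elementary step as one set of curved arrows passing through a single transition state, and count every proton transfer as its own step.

Step 1: The π electrons of the C=C bond attack a proton of H3O⁺; Markovnikov addition places the new C–H on the less-substituted alkene carbon, so the positive charge ends up on the more-substituted carbon — a secondary carbocation. H2O is released.
Step 2: Carbocation rearrangement: a 1,2-hydride shift from the adjacent cyclopentyl carbon converts the initially-formed secondary cation into the more stable tertiary cation.
Step 3: Nucleophilic capture of the cation by H2O produces the protonated alcohol (an oxonium ion).
Step 4: H2O removes a proton from the oxonium oxygen, regenerating H3O⁺ and giving the neutral alcohol.
Total: 4 elementary steps.

4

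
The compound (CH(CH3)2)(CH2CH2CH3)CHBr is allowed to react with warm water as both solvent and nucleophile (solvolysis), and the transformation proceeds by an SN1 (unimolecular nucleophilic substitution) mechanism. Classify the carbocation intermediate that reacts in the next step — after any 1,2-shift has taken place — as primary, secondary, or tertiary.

tertiary

Step 1: Unassisted departure of Br⁻ (taking the C–Br bonding pair) generates a secondary carbocation.
Step 2: Carbocation rearrangement: a 1,2-hydride shift from the adjacent isopropyl carbon converts the initially-formed secondary cation into the more stable tertiary cation.
The cation rearranges from secondary to tertiary via a 1,2-hydride shift from the adjacent isopropyl carbon; the tertiary cation is what reacts next.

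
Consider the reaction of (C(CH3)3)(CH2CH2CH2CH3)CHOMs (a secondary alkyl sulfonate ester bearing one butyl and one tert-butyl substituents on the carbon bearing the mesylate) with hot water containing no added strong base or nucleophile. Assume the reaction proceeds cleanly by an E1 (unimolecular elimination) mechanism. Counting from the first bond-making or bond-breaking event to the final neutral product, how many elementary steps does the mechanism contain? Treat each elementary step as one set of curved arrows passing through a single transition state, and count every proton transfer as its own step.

3

Step 1: Unassisted departure of MsO⁻ (taking the C–O bonding pair) generates a secondary carbocation.
Step 2: A 1,2-methyl shift from the adjacent tert-butyl carbon moves the positive charge from the secondary centre to an adjacent carbon, generating a more stable tertiary carbocation.
Step 3: A weak base (a water molecule from the solvent) removes a proton from a carbon adjacent to the cationic centre; the electrons of that C–H bond become the new π(C=C) bond, giving the alkene.
Total: 3 elementary steps.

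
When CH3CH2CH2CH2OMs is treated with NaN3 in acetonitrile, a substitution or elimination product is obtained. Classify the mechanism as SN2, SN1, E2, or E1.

SN2

Conditions: a primary substrate with a strong nucleophile in the polar aprotic solvent acetonitrile.
These conditions are the textbook signature of the SN2 pathway.
An unhindered substrate with a strong nucleophile in a polar aprotic solvent favours one-step backside displacement.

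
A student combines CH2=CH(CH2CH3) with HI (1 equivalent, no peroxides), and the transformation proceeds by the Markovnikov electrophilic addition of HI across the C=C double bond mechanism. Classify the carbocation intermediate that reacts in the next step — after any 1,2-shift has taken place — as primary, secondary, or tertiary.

secondary

Step 1: Electrophilic addition begins with the π(C=C) electrons forming a bond to the proton of HI. Following Markovnikov's rule, the resulting cation is secondary. The H–I bond breaks heterolytically, releasing I⁻.
No single 1,2-shift to an adjacent carbon would give a more-substituted cation, so no rearrangement occurs.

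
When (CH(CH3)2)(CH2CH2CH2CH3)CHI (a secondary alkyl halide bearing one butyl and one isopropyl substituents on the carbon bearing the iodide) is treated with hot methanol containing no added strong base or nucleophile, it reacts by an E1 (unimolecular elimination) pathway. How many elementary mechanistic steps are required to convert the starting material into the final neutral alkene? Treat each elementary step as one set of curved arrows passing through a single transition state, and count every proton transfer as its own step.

Step 1: Unassisted departure of I⁻ (taking the C–I bonding pair) generates a secondary carbocation.
Step 2: A 1,2-hydride shift from the adjacent isopropyl carbon moves the positive charge from the secondary centre to an adjacent carbon, generating a more stable tertiary carbocation.
Step 3: A methanol molecule (solvent) deprotonates a β-carbon; as the C–H bond breaks, those electrons form the new alkene π bond.
Total: 3 elementary steps.

3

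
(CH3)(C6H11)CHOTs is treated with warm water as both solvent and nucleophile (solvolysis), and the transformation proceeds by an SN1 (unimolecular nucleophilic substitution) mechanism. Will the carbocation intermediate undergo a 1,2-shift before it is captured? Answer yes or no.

The first-formed carbocation is secondary.
The adjacent cyclohexyl carbon already bears 2 other carbon substituents and has a hydrogen to migrate; after a 1,2-hydride shift from that carbon the positive charge sits on a tertiary centre.
Tertiary is more stable than secondary, so the shift occurs.

yes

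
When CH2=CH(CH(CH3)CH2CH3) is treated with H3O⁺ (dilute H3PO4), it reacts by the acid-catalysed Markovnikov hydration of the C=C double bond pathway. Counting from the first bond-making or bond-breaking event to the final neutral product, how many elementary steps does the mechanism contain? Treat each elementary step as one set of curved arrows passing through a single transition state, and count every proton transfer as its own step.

4

Step 1: The π electrons of the C=C bond attack a proton of H3O⁺; Markovnikov addition places the new C–H on the less-substituted alkene carbon, so the positive charge ends up on the more-substituted carbon — a secondary carbocation. H2O is released.
Step 2: A 1,2-hydride shift from the adjacent sec-butyl carbon moves the positive charge from the secondary centre to an adjacent carbon, generating a more stable tertiary carbocation.
Step 3: A lone pair on the oxygen of H2O attacks the carbocation, forming a C–O bond and an oxonium ion (a protonated alcohol).
Step 4: H2O removes a proton from the oxonium oxygen, regenerating H3O⁺ and giving the neutral alcohol.
Total: 4 elementary steps.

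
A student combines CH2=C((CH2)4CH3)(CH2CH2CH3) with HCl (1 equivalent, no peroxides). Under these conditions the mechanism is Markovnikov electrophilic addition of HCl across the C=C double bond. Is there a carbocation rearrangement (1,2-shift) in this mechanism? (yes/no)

no

The first-formed carbocation is tertiary.
No single 1,2-shift to an adjacent carbon would produce a more-substituted cation than the one already present, so no rearrangement occurs.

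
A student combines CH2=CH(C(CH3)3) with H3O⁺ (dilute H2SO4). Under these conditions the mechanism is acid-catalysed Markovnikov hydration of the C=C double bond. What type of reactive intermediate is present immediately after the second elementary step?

tertiary carbocation

Step 1: Protonation of the alkene by H3O⁺: the π bond acts as the nucleophile and picks up H⁺, giving the more stable (Markovnikov) secondary carbocation. H2O is released.
Step 2: A methyl group with its bonding pair migrates from the adjacent tert-butyl carbon to the cationic centre — a 1,2-methyl shift — upgrading the secondary cation to a tertiary one.
After step 2 the species present is a tertiary carbocation.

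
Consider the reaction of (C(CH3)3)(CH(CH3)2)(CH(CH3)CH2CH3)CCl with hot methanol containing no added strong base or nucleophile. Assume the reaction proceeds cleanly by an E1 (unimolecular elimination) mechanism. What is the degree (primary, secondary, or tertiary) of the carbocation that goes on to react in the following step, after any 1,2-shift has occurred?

Step 1: Rate-determining heterolysis of the C–Cl bond gives Cl⁻ and a tertiary carbocation.
No single 1,2-shift to an adjacent carbon would give a more-substituted cation, so no rearrangement occurs.

tertiary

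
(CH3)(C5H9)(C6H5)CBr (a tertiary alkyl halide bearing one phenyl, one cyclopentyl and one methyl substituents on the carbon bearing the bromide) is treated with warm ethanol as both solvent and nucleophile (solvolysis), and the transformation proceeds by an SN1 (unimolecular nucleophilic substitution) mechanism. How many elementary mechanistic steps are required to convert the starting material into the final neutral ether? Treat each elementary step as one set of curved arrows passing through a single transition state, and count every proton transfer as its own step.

3

Step 1: Unassisted departure of Br⁻ (taking the C–Br bonding pair) generates a tertiary carbocation.
(No 1,2-shift: no single shift to an adjacent carbon would give a more stable cation.)
Step 2: Nucleophilic capture: the oxygen of CH3CH2OH bonds to the cationic carbon, producing an oxonium-ion intermediate.
Step 3: A second solvent molecule removes the proton on oxygen, giving the neutral ether product.
Total: 3 elementary steps.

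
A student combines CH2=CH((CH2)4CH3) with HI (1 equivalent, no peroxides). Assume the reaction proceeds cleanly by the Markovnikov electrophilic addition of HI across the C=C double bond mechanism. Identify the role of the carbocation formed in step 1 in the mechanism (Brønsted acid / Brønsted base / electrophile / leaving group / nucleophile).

Step 2: Nucleophilic attack by I⁻ on the carbocation completes the addition, giving R–I.
The carbocation formed in step 1 accepts an electron pair into an empty or π* orbital — it is the electrophile.

electrophile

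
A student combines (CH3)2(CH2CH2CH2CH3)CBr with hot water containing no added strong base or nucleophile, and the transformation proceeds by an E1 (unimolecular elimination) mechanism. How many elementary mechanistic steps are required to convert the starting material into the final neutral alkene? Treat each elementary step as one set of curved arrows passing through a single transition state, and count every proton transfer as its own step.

Step 1: The C–Br bond breaks with both electrons going to the bromide; Br⁻ leaves and a tertiary carbocation remains.
(No 1,2-shift: no single shift to an adjacent carbon would give a more stable cation.)
Step 2: A weak base (a water molecule from the solvent) removes a proton from a carbon adjacent to the cationic centre; the electrons of that C–H bond become the new π(C=C) bond, giving the alkene.
Total: 2 elementary steps.

2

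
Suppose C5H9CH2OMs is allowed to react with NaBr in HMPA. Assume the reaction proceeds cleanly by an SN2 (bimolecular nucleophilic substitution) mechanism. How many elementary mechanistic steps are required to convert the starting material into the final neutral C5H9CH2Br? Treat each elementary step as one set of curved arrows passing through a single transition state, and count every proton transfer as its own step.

Step 1: Br⁻ attacks the back face of the α-carbon while MsO⁻ departs with the C–O bonding pair — a single concerted displacement through a pentacoordinate transition state.
Total: 1 elementary step.

1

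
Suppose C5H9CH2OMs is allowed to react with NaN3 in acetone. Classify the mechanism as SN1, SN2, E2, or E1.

SN2

Conditions: a primary substrate with a strong nucleophile in the polar aprotic solvent acetone.
These conditions are the textbook signature of the SN2 pathway.
An unhindered substrate with a strong nucleophile in a polar aprotic solvent favours one-step backside displacement.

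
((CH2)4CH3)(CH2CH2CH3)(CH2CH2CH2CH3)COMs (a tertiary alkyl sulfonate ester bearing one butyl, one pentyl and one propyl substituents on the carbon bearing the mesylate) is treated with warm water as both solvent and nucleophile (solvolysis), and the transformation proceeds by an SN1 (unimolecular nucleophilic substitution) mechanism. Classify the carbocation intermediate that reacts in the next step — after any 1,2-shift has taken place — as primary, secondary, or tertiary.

tertiary

Step 1: The C–O bond breaks with both electrons going to the mesylate; MsO⁻ leaves and a tertiary carbocation remains.
No single 1,2-shift to an adjacent carbon would give a more-substituted cation, so no rearrangement occurs.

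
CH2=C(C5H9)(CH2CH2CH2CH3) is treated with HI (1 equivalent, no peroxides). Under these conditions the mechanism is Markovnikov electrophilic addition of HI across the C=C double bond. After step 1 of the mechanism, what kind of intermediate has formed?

tertiary carbocation

Step 1: Protonation of the alkene by HI: the π bond acts as the nucleophile and picks up H⁺, giving the more stable (Markovnikov) tertiary carbocation. The H–I bond breaks heterolytically, releasing I⁻.
After step 1 the species present is a tertiary carbocation.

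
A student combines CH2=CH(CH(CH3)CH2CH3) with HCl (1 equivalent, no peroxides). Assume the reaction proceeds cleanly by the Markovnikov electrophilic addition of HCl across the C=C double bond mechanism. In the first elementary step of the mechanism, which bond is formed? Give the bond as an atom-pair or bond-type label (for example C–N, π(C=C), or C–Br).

C–H

Step 1: Protonation of the alkene by HCl: the π bond acts as the nucleophile and picks up H⁺, giving the more stable (Markovnikov) secondary carbocation. The H–Cl bond breaks heterolytically, releasing Cl⁻.
The bond formed in this step is the C–H bond.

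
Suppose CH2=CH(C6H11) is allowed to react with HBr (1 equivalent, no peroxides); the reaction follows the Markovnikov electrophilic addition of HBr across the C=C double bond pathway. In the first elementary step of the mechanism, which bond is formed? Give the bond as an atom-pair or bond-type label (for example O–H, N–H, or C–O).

C–H

Step 1: The π electrons of the C=C bond attack a proton of HBr; Markovnikov addition places the new C–H on the less-substituted alkene carbon, so the positive charge ends up on the more-substituted carbon — a secondary carbocation. The H–Br bond breaks heterolytically, releasing Br⁻.
The bond formed in this step is the C–H bond.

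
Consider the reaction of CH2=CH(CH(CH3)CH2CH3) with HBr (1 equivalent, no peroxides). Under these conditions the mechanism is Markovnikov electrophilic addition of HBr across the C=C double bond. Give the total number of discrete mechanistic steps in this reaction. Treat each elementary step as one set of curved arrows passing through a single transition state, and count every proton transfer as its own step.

3

Step 1: Protonation of the alkene by HBr: the π bond acts as the nucleophile and picks up H⁺, giving the more stable (Markovnikov) secondary carbocation. The H–Br bond breaks heterolytically, releasing Br⁻.
Step 2: Carbocation rearrangement: a 1,2-hydride shift from the adjacent sec-butyl carbon converts the initially-formed secondary cation into the more stable tertiary cation.
Step 3: Nucleophilic attack by Br⁻ on the carbocation completes the addition, giving R–Br.
Total: 3 elementary steps.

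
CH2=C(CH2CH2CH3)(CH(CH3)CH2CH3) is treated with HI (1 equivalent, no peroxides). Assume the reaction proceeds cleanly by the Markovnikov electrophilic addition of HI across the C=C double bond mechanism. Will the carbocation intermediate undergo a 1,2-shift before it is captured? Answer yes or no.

The first-formed carbocation is tertiary.
No single 1,2-shift to an adjacent carbon would produce a more-substituted cation than the one already present, so no rearrangement occurs.

no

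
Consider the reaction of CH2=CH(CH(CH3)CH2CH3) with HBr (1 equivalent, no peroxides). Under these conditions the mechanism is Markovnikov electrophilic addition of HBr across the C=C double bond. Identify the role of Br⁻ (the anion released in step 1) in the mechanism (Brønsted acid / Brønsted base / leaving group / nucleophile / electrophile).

Step 3: Nucleophilic attack by Br⁻ on the carbocation completes the addition, giving R–Br.
Br⁻ (the anion released in step 1) donates an electron pair to form a new σ-bond to carbon — it is the nucleophile.

nucleophile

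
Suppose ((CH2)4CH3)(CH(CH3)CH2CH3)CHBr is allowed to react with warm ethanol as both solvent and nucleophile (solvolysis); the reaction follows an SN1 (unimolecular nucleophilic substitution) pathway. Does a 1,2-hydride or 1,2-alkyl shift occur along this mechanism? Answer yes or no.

yes

The first-formed carbocation is secondary.
The adjacent sec-butyl carbon already bears 2 other carbon substituents and has a hydrogen to migrate; after a 1,2-hydride shift from that carbon the positive charge sits on a tertiary centre.
Tertiary is more stable than secondary, so the shift occurs.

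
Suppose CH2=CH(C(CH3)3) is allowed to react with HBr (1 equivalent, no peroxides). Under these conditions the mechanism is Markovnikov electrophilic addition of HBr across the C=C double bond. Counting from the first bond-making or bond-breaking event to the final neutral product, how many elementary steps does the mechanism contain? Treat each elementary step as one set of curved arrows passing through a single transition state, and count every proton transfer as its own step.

Step 1: The π electrons of the C=C bond attack a proton of HBr; Markovnikov addition places the new C–H on the less-substituted alkene carbon, so the positive charge ends up on the more-substituted carbon — a secondary carbocation. The H–Br bond breaks heterolytically, releasing Br⁻.
Step 2: A 1,2-methyl shift from the adjacent tert-butyl carbon moves the positive charge from the secondary centre to an adjacent carbon, generating a more stable tertiary carbocation.
Step 3: Nucleophilic attack by Br⁻ on the carbocation completes the addition, giving R–Br.
Total: 3 elementary steps.

3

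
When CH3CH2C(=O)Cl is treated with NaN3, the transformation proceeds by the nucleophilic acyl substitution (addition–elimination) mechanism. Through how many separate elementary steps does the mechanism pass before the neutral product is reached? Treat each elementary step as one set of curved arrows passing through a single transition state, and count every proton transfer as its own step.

2

Step 1: Nucleophilic addition of N3⁻ to the acyl carbon breaks the π(C=O) bond and yields a tetrahedral, anionic intermediate.
Step 2: An oxygen lone pair re-forms the C=O π bond as the C–Cl σ-bond breaks; Cl⁻ is expelled.
Total: 2 elementary steps.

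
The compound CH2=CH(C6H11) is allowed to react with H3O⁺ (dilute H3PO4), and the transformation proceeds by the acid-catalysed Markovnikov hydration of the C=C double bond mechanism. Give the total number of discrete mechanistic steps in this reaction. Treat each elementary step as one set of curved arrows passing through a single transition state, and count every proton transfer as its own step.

4

Step 1: The π electrons of the C=C bond attack a proton of H3O⁺; Markovnikov addition places the new C–H on the less-substituted alkene carbon, so the positive charge ends up on the more-substituted carbon — a secondary carbocation. H2O is released.
Step 2: A 1,2-hydride shift from the adjacent cyclohexyl carbon moves the positive charge from the secondary centre to an adjacent carbon, generating a more stable tertiary carbocation.
Step 3: Nucleophilic capture of the cation by H2O produces the protonated alcohol (an oxonium ion).
Step 4: Deprotonation of the oxonium ion by a water molecule delivers the neutral alcohol and regenerates the acid catalyst.
Total: 4 elementary steps.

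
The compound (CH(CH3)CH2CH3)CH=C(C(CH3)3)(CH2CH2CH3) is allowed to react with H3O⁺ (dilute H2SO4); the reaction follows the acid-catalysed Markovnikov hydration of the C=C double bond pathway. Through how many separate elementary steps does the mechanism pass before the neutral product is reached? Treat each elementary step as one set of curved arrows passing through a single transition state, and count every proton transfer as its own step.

3

Step 1: Protonation of the alkene by H3O⁺: the π bond acts as the nucleophile and picks up H⁺, giving the more stable (Markovnikov) tertiary carbocation. H2O is released.
(No 1,2-shift: no single shift to an adjacent carbon would give a more stable cation.)
Step 2: A lone pair on the oxygen of H2O attacks the carbocation, forming a C–O bond and an oxonium ion (a protonated alcohol).
Step 3: Proton transfer from the O–H of the oxonium ion to H2O completes the catalytic cycle and yields the alcohol.
Total: 3 elementary steps.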